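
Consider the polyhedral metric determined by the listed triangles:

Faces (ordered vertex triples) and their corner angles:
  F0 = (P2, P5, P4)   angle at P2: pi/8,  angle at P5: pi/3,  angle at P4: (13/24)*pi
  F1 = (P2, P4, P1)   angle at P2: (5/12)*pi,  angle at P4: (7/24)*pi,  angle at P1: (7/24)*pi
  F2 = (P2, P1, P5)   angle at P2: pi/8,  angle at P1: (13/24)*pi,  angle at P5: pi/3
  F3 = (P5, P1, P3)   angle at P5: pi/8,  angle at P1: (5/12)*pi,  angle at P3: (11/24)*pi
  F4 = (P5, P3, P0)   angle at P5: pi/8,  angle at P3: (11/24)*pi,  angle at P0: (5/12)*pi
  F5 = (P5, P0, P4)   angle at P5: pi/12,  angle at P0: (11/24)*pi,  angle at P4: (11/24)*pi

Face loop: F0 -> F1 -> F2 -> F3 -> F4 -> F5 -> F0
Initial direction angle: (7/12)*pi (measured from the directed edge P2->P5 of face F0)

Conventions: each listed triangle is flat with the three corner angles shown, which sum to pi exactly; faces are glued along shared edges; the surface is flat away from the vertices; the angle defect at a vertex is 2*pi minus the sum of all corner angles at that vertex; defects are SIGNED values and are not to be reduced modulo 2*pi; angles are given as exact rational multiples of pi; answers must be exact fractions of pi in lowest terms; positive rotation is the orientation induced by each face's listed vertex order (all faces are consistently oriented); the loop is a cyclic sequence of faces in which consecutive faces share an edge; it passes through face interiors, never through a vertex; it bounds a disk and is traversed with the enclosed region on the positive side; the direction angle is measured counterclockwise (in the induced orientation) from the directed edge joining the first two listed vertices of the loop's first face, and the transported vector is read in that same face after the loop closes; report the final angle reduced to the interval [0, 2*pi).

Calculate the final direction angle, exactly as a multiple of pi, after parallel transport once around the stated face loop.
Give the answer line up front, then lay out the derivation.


Answer: final direction angle = (11/12)*pi

enclosed vertex P2: corner angles sum to (2/3)*pi, defect = 2*pi - (2/3)*pi = (4/3)*pi
enclosed vertex P5: corner angles sum to pi, defect = 2*pi - pi = pi
adding the enclosed defects to the starting angle (mod 2*pi, induced orientation) gives the holonomy
final angle = (7/12)*pi + (7/3)*pi = (11/12)*pi (mod 2*pi)


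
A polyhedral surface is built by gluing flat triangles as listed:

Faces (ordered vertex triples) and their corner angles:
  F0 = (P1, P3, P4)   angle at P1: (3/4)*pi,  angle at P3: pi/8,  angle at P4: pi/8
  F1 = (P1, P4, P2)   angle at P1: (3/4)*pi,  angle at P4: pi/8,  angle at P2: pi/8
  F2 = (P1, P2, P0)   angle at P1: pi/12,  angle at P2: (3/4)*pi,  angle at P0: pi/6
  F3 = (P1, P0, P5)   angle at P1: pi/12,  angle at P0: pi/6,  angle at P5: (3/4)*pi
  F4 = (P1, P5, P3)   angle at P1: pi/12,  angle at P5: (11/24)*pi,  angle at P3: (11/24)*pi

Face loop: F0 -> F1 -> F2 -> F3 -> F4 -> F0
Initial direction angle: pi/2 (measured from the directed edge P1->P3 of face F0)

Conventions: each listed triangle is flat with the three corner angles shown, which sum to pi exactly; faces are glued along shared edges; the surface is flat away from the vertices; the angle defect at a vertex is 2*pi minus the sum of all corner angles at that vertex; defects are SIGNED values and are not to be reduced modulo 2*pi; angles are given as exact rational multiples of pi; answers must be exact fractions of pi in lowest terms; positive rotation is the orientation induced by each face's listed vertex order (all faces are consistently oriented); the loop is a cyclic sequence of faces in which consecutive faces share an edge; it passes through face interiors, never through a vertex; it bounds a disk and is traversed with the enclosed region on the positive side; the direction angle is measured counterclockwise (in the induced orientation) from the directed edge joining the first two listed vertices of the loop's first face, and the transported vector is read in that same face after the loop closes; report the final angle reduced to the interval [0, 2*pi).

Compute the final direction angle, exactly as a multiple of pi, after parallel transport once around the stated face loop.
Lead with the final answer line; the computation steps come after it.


Answer: final direction angle = (3/4)*pi

enclosed vertex P1: corner angles sum to (7/4)*pi, defect = 2*pi - (7/4)*pi = pi/4
adding the enclosed defects to the starting angle (mod 2*pi, induced orientation) gives the holonomy
final angle = pi/2 + pi/4 = (3/4)*pi (mod 2*pi)


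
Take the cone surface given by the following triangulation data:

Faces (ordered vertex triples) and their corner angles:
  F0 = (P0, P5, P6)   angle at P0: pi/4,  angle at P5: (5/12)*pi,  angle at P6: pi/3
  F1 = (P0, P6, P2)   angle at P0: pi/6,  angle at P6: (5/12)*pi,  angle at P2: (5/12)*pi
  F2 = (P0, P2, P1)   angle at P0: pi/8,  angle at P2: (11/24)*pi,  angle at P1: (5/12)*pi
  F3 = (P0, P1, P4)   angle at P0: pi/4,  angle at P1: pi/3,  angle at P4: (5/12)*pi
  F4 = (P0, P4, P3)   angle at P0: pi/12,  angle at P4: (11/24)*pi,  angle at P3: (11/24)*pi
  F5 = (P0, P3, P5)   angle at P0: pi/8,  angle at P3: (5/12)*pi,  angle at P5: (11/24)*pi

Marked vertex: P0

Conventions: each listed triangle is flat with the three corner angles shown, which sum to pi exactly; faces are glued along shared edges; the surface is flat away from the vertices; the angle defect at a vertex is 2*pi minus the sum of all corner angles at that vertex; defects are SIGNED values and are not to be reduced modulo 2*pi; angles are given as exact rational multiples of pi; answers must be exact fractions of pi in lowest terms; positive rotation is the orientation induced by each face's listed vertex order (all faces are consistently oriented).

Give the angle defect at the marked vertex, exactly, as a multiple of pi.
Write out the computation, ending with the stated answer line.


Sum of corner angles at P0: pi
defect = 2*pi - pi

Answer: defect(P0) = pi


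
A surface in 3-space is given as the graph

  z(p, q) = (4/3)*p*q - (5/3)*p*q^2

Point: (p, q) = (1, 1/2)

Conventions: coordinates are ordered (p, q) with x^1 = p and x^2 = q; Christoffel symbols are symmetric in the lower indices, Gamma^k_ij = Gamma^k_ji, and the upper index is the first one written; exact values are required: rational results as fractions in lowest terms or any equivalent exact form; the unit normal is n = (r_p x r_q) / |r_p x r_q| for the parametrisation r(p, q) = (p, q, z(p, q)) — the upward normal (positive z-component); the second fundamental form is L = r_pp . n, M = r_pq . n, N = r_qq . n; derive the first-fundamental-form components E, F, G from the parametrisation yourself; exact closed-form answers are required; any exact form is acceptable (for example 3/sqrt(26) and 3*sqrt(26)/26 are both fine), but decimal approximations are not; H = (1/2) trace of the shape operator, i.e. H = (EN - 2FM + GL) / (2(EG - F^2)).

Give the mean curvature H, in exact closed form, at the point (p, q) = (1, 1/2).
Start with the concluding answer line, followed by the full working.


Answer: H = -3108/2197

z_p = 1/4, z_q = -1/3, z_pp = 0, z_pq = -1/3, z_qq = -10/3
E = 17/16, F = -1/12, G = 10/9; answer radicand W^2 = 169/144
unnormalised second-form numerators: l = 0, m = -1/3, n = -10/3; L = l/sqrt(169/144), and similarly M = m/sqrt(W^2), N = n/sqrt(W^2)
H = (E*n - 2*F*m + G*l) / (2*(EG - F^2)*sqrt(W^2)); E*n - 2*F*m + G*l = -259/72, EG - F^2 = 169/144, so H = (-259/169)/sqrt(169/144)


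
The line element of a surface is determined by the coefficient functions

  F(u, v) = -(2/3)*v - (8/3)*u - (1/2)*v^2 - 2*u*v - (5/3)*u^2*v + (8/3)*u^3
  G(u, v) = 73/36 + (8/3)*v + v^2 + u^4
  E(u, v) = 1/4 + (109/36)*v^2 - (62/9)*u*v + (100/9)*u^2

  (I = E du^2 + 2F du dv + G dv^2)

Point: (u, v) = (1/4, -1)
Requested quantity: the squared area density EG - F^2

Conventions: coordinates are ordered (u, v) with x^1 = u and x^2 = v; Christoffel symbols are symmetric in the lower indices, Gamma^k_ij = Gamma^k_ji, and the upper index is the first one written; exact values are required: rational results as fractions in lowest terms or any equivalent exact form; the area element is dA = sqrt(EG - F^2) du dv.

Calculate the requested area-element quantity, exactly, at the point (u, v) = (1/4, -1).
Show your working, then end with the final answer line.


E = 205/36, F = 7/48, G = 841/2304; EG - F^2 = 170641/82944

Answer: EG - F^2 = 170641/82944


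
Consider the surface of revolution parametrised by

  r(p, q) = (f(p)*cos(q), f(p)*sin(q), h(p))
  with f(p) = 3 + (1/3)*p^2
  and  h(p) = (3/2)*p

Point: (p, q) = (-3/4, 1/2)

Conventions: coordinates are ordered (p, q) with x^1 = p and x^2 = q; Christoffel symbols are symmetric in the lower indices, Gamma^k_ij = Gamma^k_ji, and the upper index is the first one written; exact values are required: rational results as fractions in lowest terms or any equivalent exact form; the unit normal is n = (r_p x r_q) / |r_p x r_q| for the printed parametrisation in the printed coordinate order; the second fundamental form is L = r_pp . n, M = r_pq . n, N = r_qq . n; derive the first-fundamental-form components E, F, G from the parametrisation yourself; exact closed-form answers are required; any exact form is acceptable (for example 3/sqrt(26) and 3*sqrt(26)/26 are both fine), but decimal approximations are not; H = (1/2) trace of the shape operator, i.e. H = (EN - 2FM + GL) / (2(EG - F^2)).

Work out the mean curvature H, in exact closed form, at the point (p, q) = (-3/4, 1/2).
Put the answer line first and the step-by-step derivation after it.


Answer: H = 3*sqrt(10)/425

f = 51/16, f' = -1/2, f'' = 2/3, h' = 3/2, h'' = 0
E = 5/2, F = 0, G = 2601/256; answer radicand W^2 = 5/2
unnormalised second-form numerators: l = -1, m = 0, n = 153/32; L = l/sqrt(5/2), and similarly M = m/sqrt(W^2), N = n/sqrt(W^2)
H = (E*n - 2*F*m + G*l) / (2*(EG - F^2)*sqrt(W^2)); E*n - 2*F*m + G*l = 459/256, EG - F^2 = 13005/512, so H = (3/85)/sqrt(5/2)


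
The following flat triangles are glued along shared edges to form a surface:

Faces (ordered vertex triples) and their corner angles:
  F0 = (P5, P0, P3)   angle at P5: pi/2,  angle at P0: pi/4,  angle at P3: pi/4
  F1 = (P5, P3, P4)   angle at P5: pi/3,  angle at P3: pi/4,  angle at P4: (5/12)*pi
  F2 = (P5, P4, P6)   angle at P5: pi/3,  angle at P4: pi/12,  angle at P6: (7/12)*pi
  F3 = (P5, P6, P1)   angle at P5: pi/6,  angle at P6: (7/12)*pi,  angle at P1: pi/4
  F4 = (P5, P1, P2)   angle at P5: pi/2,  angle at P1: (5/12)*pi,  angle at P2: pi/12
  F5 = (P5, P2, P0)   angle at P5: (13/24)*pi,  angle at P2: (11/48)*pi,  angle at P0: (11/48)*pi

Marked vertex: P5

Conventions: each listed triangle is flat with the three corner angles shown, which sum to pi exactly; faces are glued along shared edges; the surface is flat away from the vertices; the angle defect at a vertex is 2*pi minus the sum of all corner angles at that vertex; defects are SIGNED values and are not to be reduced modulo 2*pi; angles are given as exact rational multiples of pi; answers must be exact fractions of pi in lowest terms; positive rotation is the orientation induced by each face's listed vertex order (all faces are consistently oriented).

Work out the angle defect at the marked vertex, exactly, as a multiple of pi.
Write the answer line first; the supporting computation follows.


Answer: defect(P5) = (-3/8)*pi

Sum of corner angles at P5: (19/8)*pi
defect = 2*pi - (19/8)*pi


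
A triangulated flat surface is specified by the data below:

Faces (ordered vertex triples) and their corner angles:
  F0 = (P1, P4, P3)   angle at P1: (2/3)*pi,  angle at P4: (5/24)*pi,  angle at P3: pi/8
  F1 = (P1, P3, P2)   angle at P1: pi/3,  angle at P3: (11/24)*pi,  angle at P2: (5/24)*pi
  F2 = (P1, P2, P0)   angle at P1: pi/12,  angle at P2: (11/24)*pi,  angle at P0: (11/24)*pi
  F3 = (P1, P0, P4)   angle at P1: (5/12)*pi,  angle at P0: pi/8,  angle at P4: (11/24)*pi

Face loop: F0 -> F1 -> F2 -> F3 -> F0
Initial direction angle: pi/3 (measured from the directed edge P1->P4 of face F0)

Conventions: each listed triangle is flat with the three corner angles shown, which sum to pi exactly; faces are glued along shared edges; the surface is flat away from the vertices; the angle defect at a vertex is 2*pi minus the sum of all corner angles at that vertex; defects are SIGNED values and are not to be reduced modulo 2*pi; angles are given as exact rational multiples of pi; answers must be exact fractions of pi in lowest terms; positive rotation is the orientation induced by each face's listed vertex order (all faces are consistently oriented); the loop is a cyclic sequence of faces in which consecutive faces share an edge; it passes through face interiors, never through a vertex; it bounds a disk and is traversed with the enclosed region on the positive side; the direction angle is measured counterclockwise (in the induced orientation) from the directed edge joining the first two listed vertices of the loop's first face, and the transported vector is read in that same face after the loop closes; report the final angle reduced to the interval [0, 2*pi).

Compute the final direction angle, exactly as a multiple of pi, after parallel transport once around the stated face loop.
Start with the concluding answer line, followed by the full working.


Answer: final direction angle = (5/6)*pi

enclosed vertex P1: corner angles sum to (3/2)*pi, defect = 2*pi - (3/2)*pi = pi/2
final direction = starting direction + enclosed defect total, reduced mod 2*pi (induced orientation)
final angle = pi/3 + pi/2 = (5/6)*pi (mod 2*pi)


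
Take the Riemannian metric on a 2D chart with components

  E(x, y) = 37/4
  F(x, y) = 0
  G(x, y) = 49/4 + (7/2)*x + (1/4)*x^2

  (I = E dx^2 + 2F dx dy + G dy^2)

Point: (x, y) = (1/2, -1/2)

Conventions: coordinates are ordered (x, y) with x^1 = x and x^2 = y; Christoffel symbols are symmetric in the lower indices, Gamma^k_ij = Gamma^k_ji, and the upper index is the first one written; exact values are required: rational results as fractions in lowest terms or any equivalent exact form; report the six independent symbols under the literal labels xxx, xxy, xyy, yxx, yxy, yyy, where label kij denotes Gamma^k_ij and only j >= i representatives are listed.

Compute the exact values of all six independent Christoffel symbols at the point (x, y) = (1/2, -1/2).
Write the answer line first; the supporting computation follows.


Answer: Gamma_xxx = 0, Gamma_xxy = 0, Gamma_xyy = -15/74, Gamma_yxx = 0, Gamma_yxy = 2/15, Gamma_yyy = 0

E = 37/4, F = 0, G = 225/16 at the point
E_x = 0, E_y = 0, F_x = 0, F_y = 0, G_x = 15/4, G_y = 0
EG - F^2 = 8325/64;  g^inv = (64/8325) * [[225/16, 0], [0, 37/4]]
first-kind symbols [ij,l] = (1/2)(d_i g_jl + d_j g_il - d_l g_ij): [xx,x] = E_x/2 = 0, [xx,y] = F_x - E_y/2 = 0, [xy,x] = E_y/2 = 0, [xy,y] = G_x/2 = 15/8, [yy,x] = F_y - G_x/2 = -15/8, [yy,y] = G_y/2 = 0
Gamma^x_ij = (G*[ij,x] - F*[ij,y])/(EG - F^2), Gamma^y_ij = (E*[ij,y] - F*[ij,x])/(EG - F^2)


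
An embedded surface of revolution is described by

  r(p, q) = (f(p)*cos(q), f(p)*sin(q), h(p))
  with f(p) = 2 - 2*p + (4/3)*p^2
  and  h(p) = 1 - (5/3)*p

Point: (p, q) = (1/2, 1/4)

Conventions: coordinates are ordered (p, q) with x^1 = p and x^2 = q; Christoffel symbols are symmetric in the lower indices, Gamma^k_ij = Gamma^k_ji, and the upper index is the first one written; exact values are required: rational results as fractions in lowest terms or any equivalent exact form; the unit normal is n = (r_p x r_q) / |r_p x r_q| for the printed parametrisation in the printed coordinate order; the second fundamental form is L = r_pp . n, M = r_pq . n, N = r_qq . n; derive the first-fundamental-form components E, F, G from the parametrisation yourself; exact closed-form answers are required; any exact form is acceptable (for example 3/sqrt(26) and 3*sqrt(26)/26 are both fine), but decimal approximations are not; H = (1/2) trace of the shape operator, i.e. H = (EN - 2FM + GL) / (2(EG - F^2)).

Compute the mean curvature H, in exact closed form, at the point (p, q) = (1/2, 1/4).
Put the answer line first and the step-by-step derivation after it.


Answer: H = 45*sqrt(29)/6728

f = 4/3, f' = -2/3, f'' = 8/3, h' = -5/3, h'' = 0
E = 29/9, F = 0, G = 16/9; answer radicand W^2 = 29/9
unnormalised second-form numerators: l = 40/9, m = 0, n = -20/9; L = l/sqrt(29/9), and similarly M = m/sqrt(W^2), N = n/sqrt(W^2)
H = (E*n - 2*F*m + G*l) / (2*(EG - F^2)*sqrt(W^2)); E*n - 2*F*m + G*l = 20/27, EG - F^2 = 464/81, so H = (15/232)/sqrt(29/9)


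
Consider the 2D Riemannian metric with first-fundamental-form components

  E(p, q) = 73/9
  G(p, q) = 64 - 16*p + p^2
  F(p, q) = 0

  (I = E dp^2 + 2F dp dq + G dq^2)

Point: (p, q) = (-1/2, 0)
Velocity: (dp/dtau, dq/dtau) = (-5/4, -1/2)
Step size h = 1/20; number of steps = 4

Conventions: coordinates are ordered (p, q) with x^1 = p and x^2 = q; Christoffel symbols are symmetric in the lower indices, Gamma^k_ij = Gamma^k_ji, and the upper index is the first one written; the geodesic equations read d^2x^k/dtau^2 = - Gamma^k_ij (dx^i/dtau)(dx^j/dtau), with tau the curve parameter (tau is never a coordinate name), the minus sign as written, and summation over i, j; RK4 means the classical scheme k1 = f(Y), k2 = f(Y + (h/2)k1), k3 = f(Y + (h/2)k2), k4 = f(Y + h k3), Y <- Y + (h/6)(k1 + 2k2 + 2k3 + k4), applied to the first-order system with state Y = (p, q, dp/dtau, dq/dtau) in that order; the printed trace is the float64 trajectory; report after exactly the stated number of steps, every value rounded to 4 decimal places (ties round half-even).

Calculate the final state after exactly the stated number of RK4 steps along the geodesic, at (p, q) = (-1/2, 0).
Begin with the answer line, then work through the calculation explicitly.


Answer: p = -0.7551, q = -0.0971, dp/dtau = -1.3001, dq/dtau = -0.4713

f(Y) = (dp/dtau, dq/dtau, -Gamma^p_ij Y'^i Y'^j, -Gamma^q_ij Y'^i Y'^j) with the Gammas evaluated at the stage position; h = 0.050000; intermediate values shown to 6 dp
step 0: p = -0.5000, q = 0.0000, dp/dtau = -1.2500, dq/dtau = -0.5000
step 1:
  k1: at (p, q) = (-0.500000, 0.000000), (dp/dtau, dq/dtau) = (-1.250000, -0.500000); Gamma_ppp = 0.000000, Gamma_ppq = 0.000000, Gamma_pqq = 1.047945, Gamma_qpp = 0.000000, Gamma_qpq = -0.117647, Gamma_qqq = 0.000000; k1 = (-1.250000, -0.500000, -0.261986, 0.147059)
  k2: at (p, q) = (-0.531250, -0.012500), (dp/dtau, dq/dtau) = (-1.256550, -0.496324); Gamma_ppp = 0.000000, Gamma_ppq = 0.000000, Gamma_pqq = 1.051798, Gamma_qpp = 0.000000, Gamma_qpq = -0.117216, Gamma_qqq = 0.000000; k2 = (-1.256550, -0.496324, -0.259097, 0.146205)
  k3: at (p, q) = (-0.531414, -0.012408), (dp/dtau, dq/dtau) = (-1.256477, -0.496345); Gamma_ppp = 0.000000, Gamma_ppq = 0.000000, Gamma_pqq = 1.051818, Gamma_qpp = 0.000000, Gamma_qpq = -0.117214, Gamma_qqq = 0.000000; k3 = (-1.256477, -0.496345, -0.259124, 0.146200)
  k4: at (p, q) = (-0.562824, -0.024817), (dp/dtau, dq/dtau) = (-1.262956, -0.492690); Gamma_ppp = 0.000000, Gamma_ppq = 0.000000, Gamma_pqq = 1.055691, Gamma_qpp = 0.000000, Gamma_qpq = -0.116784, Gamma_qqq = 0.000000; k4 = (-1.262956, -0.492690, -0.256262, 0.145337)
  Y <- Y + (h/6)(k1 + 2k2 + 2k3 + k4): p = -0.5628, q = -0.0248, dp/dtau = -1.2630, dq/dtau = -0.4927
step 2:
  k1: at (p, q) = (-0.562825, -0.024817), (dp/dtau, dq/dtau) = (-1.262956, -0.492690); Gamma_ppp = 0.000000, Gamma_ppq = 0.000000, Gamma_pqq = 1.055691, Gamma_qpp = 0.000000, Gamma_qpq = -0.116784, Gamma_qqq = 0.000000; k1 = (-1.262956, -0.492690, -0.256262, 0.145337)
  k2: at (p, q) = (-0.594399, -0.037134), (dp/dtau, dq/dtau) = (-1.269362, -0.489057); Gamma_ppp = 0.000000, Gamma_ppq = 0.000000, Gamma_pqq = 1.059583, Gamma_qpp = 0.000000, Gamma_qpq = -0.116355, Gamma_qqq = 0.000000; k2 = (-1.269362, -0.489057, -0.253427, 0.144464)
  k3: at (p, q) = (-0.594559, -0.037043), (dp/dtau, dq/dtau) = (-1.269291, -0.489078); Gamma_ppp = 0.000000, Gamma_ppq = 0.000000, Gamma_pqq = 1.059603, Gamma_qpp = 0.000000, Gamma_qpq = -0.116353, Gamma_qqq = 0.000000; k3 = (-1.269291, -0.489078, -0.253455, 0.144460)
  k4: at (p, q) = (-0.626290, -0.049271), (dp/dtau, dq/dtau) = (-1.275628, -0.485467); Gamma_ppp = 0.000000, Gamma_ppq = 0.000000, Gamma_pqq = 1.063515, Gamma_qpp = 0.000000, Gamma_qpq = -0.115925, Gamma_qqq = 0.000000; k4 = (-1.275628, -0.485467, -0.250647, 0.143579)
  Y <- Y + (h/6)(k1 + 2k2 + 2k3 + k4): p = -0.6263, q = -0.0493, dp/dtau = -1.2756, dq/dtau = -0.4855
step 3:
  k1: at (p, q) = (-0.626291, -0.049270), (dp/dtau, dq/dtau) = (-1.275628, -0.485467); Gamma_ppp = 0.000000, Gamma_ppq = 0.000000, Gamma_pqq = 1.063515, Gamma_qpp = 0.000000, Gamma_qpq = -0.115925, Gamma_qqq = 0.000000; k1 = (-1.275628, -0.485467, -0.250647, 0.143579)
  k2: at (p, q) = (-0.658182, -0.061407), (dp/dtau, dq/dtau) = (-1.281894, -0.481877); Gamma_ppp = 0.000000, Gamma_ppq = 0.000000, Gamma_pqq = 1.067447, Gamma_qpp = 0.000000, Gamma_qpq = -0.115498, Gamma_qqq = 0.000000; k2 = (-1.281894, -0.481877, -0.247868, 0.142690)
  k3: at (p, q) = (-0.658338, -0.061317), (dp/dtau, dq/dtau) = (-1.281825, -0.481900); Gamma_ppp = 0.000000, Gamma_ppq = 0.000000, Gamma_pqq = 1.067466, Gamma_qpp = 0.000000, Gamma_qpq = -0.115496, Gamma_qqq = 0.000000; k3 = (-1.281825, -0.481900, -0.247895, 0.142686)
  k4: at (p, q) = (-0.690382, -0.073365), (dp/dtau, dq/dtau) = (-1.288023, -0.478333); Gamma_ppp = 0.000000, Gamma_ppq = 0.000000, Gamma_pqq = 1.071417, Gamma_qpp = 0.000000, Gamma_qpq = -0.115070, Gamma_qqq = 0.000000; k4 = (-1.288023, -0.478333, -0.245142, 0.141790)
  Y <- Y + (h/6)(k1 + 2k2 + 2k3 + k4): p = -0.6904, q = -0.0734, dp/dtau = -1.2880, dq/dtau = -0.4783
step 4:
  k1: at (p, q) = (-0.690383, -0.073365), (dp/dtau, dq/dtau) = (-1.288022, -0.478333); Gamma_ppp = 0.000000, Gamma_ppq = 0.000000, Gamma_pqq = 1.071417, Gamma_qpp = 0.000000, Gamma_qpq = -0.115070, Gamma_qqq = 0.000000; k1 = (-1.288022, -0.478333, -0.245142, 0.141790)
  k2: at (p, q) = (-0.722584, -0.085323), (dp/dtau, dq/dtau) = (-1.294151, -0.474788); Gamma_ppp = 0.000000, Gamma_ppq = 0.000000, Gamma_pqq = 1.075387, Gamma_qpp = 0.000000, Gamma_qpq = -0.114645, Gamma_qqq = 0.000000; k2 = (-1.294151, -0.474788, -0.242418, 0.140886)
  k3: at (p, q) = (-0.722737, -0.085235), (dp/dtau, dq/dtau) = (-1.294083, -0.474810); Gamma_ppp = 0.000000, Gamma_ppq = 0.000000, Gamma_pqq = 1.075406, Gamma_qpp = 0.000000, Gamma_qpq = -0.114643, Gamma_qqq = 0.000000; k3 = (-1.294083, -0.474810, -0.242445, 0.140883)
  k4: at (p, q) = (-0.755087, -0.097106), (dp/dtau, dq/dtau) = (-1.300145, -0.471288); Gamma_ppp = 0.000000, Gamma_ppq = 0.000000, Gamma_pqq = 1.079394, Gamma_qpp = 0.000000, Gamma_qpq = -0.114219, Gamma_qqq = 0.000000; k4 = (-1.300145, -0.471288, -0.239747, 0.139974)
  Y <- Y + (h/6)(k1 + 2k2 + 2k3 + k4): p = -0.7551, q = -0.0971, dp/dtau = -1.3001, dq/dtau = -0.4713


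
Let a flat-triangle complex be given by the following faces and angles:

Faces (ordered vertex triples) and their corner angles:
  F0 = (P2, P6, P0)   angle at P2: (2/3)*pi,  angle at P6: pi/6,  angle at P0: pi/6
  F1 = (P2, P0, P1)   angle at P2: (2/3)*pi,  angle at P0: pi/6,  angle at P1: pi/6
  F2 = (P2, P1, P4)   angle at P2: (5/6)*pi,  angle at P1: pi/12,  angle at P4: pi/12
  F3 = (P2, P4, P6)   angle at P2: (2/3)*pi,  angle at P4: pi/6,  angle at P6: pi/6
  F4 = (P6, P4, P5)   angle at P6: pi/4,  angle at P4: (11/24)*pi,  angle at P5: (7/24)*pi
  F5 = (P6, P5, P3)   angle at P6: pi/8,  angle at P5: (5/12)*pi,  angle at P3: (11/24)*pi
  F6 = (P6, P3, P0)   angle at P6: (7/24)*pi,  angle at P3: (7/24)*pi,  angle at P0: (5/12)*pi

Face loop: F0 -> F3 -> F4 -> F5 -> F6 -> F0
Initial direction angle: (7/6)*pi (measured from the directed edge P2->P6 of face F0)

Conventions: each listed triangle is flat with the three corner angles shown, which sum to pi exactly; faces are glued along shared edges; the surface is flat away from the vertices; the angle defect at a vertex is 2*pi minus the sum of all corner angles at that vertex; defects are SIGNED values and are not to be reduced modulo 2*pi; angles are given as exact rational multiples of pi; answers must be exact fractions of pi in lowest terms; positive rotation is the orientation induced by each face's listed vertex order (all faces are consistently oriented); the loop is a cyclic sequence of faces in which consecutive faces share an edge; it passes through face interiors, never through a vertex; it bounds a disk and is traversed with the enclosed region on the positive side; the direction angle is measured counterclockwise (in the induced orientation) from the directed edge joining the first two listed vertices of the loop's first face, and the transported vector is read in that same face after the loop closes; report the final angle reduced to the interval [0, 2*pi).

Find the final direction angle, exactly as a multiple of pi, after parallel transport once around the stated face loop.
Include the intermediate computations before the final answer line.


enclosed vertex P6: corner angles sum to pi, defect = 2*pi - pi = pi
by Gauss-Bonnet the loop rotates the vector by the enclosed defect sum (positive orientation, mod 2*pi)
final angle = (7/6)*pi + pi = pi/6 (mod 2*pi)

Answer: final direction angle = pi/6


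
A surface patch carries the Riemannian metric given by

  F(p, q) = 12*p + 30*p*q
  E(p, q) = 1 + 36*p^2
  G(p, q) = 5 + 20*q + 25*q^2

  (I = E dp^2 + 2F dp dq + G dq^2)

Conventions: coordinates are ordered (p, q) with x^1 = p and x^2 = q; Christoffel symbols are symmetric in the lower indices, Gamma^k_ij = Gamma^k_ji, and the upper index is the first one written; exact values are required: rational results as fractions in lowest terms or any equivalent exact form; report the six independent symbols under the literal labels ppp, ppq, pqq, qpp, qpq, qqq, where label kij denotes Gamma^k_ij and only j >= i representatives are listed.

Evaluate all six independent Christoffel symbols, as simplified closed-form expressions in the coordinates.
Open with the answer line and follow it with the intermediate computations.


Answer: Gamma_ppp = 36*p/(36*p^2 + 25*q^2 + 20*q + 5), Gamma_ppq = 0, Gamma_pqq = 30*p/(36*p^2 + 25*q^2 + 20*q + 5), Gamma_qpp = (30*q + 12)/(36*p^2 + 25*q^2 + 20*q + 5), Gamma_qpq = 0, Gamma_qqq = (25*q + 10)/(36*p^2 + 25*q^2 + 20*q + 5)

E = 1 + 36*p^2; F = 12*p + 30*p*q; G = 5 + 20*q + 25*q^2
Gamma^k_ij = (1/2) g^{kl} (d_i g_jl + d_j g_il - d_l g_ij), with g^inv = (1/(EG-F^2)) [[G, -F], [-F, E]]
first partials: E_p = 72*p, E_q = 0, F_p = 12 + 30*q, F_q = 30*p, G_p = 0, G_q = 20 + 50*q
D = EG - F^2 = 5 + 20*q + 25*q^2 + 36*p^2
expanded: Gamma^p_pp = (G E_p - 2F F_p + F E_q)/(2D), Gamma^p_pq = (G E_q - F G_p)/(2D), Gamma^p_qq = (2G F_q - G G_p - F G_q)/(2D), Gamma^q_pp = (2E F_p - E E_q - F E_p)/(2D), Gamma^q_pq = (E G_p - F E_q)/(2D), Gamma^q_qq = (E G_q - 2F F_q + F G_p)/(2D); substitute and cancel common factors


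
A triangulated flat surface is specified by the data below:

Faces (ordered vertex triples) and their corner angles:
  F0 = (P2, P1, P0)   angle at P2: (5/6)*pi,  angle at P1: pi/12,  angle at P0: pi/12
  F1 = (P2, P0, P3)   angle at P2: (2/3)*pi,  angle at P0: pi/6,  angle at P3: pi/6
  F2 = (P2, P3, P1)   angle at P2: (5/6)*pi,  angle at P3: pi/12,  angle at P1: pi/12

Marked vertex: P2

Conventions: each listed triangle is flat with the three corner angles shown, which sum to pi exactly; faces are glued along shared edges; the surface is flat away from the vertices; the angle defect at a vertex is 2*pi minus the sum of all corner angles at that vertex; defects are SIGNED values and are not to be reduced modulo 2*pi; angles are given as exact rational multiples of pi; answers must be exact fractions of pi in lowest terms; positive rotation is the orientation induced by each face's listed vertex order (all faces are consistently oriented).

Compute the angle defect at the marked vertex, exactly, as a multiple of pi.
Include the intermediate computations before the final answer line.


Sum of corner angles at P2: (7/3)*pi
defect = 2*pi - (7/3)*pi

Answer: defect(P2) = -pi/3


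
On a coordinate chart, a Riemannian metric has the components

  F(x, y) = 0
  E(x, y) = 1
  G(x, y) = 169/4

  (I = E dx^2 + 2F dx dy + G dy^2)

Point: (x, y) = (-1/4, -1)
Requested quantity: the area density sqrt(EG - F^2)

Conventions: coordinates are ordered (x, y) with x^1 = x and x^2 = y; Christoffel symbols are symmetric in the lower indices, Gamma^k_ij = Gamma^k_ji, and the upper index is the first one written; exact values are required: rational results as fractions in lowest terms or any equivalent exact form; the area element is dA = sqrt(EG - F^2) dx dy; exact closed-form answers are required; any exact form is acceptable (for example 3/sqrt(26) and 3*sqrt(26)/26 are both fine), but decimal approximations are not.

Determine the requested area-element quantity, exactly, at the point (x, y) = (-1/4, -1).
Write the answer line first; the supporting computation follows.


Answer: sqrt(EG - F^2) = 13/2

E = 1, F = 0, G = 169/4; EG - F^2 = 169/4


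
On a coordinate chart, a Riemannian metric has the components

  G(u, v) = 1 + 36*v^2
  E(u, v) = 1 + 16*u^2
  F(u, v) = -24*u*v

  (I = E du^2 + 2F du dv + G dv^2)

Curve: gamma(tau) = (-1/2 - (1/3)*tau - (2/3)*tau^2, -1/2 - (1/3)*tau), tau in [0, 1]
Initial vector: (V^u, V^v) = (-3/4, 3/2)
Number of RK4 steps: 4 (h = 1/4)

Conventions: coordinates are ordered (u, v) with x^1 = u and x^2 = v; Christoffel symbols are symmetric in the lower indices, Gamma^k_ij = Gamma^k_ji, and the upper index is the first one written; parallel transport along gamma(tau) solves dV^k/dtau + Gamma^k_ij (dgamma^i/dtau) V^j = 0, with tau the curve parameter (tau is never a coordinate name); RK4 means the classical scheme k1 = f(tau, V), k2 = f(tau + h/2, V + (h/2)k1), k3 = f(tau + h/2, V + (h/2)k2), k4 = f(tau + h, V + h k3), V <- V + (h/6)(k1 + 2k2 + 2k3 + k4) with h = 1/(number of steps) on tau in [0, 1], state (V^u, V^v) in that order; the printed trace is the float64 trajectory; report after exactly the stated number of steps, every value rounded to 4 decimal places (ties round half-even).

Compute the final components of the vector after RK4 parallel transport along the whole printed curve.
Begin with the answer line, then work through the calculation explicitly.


Answer: V^u = -0.2678, V^v = 0.9101

gamma'(tau) = (-1/3 - (4/3)*tau, -1/3); f(tau, V)^k = -Gamma^k_ij(gamma(tau)) gamma'^i(tau) V^j; h = 1/4; intermediate values shown to 6 dp
curve data and Christoffel symbols at the stage parameters:
  tau = 0.000000: gamma = (-0.500000, -0.500000), gamma' = (-0.333333, -0.333333); Gamma_uuu = -0.571429, Gamma_uuv = 0.000000, Gamma_uvv = 0.857143, Gamma_vuu = 0.857143, Gamma_vuv = 0.000000, Gamma_vvv = -1.285714
  tau = 0.125000: gamma = (-0.552083, -0.541667), gamma' = (-0.500000, -0.333333); Gamma_uuu = -0.537332, Gamma_uuv = 0.000000, Gamma_uvv = 0.805999, Gamma_vuu = 0.790791, Gamma_vuv = 0.000000, Gamma_vvv = -1.186187
  tau = 0.250000: gamma = (-0.625000, -0.583333), gamma' = (-0.666667, -0.333333); Gamma_uuu = -0.512821, Gamma_uuv = 0.000000, Gamma_uvv = 0.769231, Gamma_vuu = 0.717949, Gamma_vuv = 0.000000, Gamma_vvv = -1.076923
  tau = 0.375000: gamma = (-0.718750, -0.625000), gamma' = (-0.833333, -0.333333); Gamma_uuu = -0.492967, Gamma_uuv = 0.000000, Gamma_uvv = 0.739451, Gamma_vuu = 0.643001, Gamma_vuv = 0.000000, Gamma_vvv = -0.964501
  tau = 0.500000: gamma = (-0.833333, -0.666667), gamma' = (-1.000000, -0.333333); Gamma_uuu = -0.474308, Gamma_uuv = 0.000000, Gamma_uvv = 0.711462, Gamma_vuu = 0.569170, Gamma_vuv = 0.000000, Gamma_vvv = -0.853755
  tau = 0.625000: gamma = (-0.968750, -0.708333), gamma' = (-1.166667, -0.333333); Gamma_uuu = -0.454837, Gamma_uuv = 0.000000, Gamma_uvv = 0.682256, Gamma_vuu = 0.498854, Gamma_vuv = 0.000000, Gamma_vvv = -0.748281
  tau = 0.750000: gamma = (-1.125000, -0.750000), gamma' = (-1.333333, -0.333333); Gamma_uuu = -0.433735, Gamma_uuv = 0.000000, Gamma_uvv = 0.650602, Gamma_vuu = 0.433735, Gamma_vuv = 0.000000, Gamma_vvv = -0.650602
  tau = 0.875000: gamma = (-1.302083, -0.791667), gamma' = (-1.500000, -0.333333); Gamma_uuu = -0.411001, Gamma_uuv = 0.000000, Gamma_uvv = 0.616502, Gamma_vuu = 0.374833, Gamma_vuv = 0.000000, Gamma_vvv = -0.562250
  tau = 1.000000: gamma = (-1.500000, -0.833333), gamma' = (-1.666667, -0.333333); Gamma_uuu = -0.387097, Gamma_uuv = 0.000000, Gamma_uvv = 0.580645, Gamma_vuu = 0.322581, Gamma_vuv = 0.000000, Gamma_vvv = -0.483871
step 0: V^u = -0.7500, V^v = 1.5000
step 1: k1 = (0.571429, -0.857143), k2 = (0.556523, -0.819034), k3 = (0.558303, -0.821654), k4 = (0.540637, -0.756892); V <- V + (h/6)(k1 + 2k2 + 2k3 + k4): V^u = -0.6108, V^v = 1.2960
step 2: k1 = (0.541121, -0.757570), k2 = (0.519225, -0.677250), k3 = (0.522824, -0.681945), k4 = (0.494620, -0.593545); V <- V + (h/6)(k1 + 2k2 + 2k3 + k4): V^u = -0.4808, V^v = 1.1265
step 3: k1 = (0.495178, -0.594213), k2 = (0.461558, -0.506225), k3 = (0.466289, -0.511414), k4 = (0.427185, -0.427185); V <- V + (h/6)(k1 + 2k2 + 2k3 + k4): V^u = -0.3650, V^v = 0.9991
step 4: k1 = (0.427766, -0.427766), k2 = (0.386396, -0.352393), k3 = (0.391520, -0.357066), k4 = (0.348443, -0.290369); V <- V + (h/6)(k1 + 2k2 + 2k3 + k4): V^u = -0.2678, V^v = 0.9101


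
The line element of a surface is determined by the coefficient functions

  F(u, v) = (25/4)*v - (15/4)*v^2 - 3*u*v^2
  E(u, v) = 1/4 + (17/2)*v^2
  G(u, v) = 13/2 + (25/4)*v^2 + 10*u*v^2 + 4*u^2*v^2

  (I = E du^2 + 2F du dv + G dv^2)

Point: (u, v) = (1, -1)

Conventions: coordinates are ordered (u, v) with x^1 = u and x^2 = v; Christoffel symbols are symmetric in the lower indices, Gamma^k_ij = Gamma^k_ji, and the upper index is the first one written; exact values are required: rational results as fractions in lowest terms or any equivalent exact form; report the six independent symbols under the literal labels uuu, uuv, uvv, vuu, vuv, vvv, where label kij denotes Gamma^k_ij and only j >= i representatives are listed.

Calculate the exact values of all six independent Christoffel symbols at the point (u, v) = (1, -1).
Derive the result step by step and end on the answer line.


E = 35/4, F = -13, G = 107/4 at the point
E_u = 0, E_v = -17, F_u = -3, F_v = 79/4, G_u = 18, G_v = -81/2
EG - F^2 = 1041/16;  g^inv = (16/1041) * [[107/4, 13], [13, 35/4]]
first-kind symbols [ij,l] = (1/2)(d_i g_jl + d_j g_il - d_l g_ij): [uu,u] = E_u/2 = 0, [uu,v] = F_u - E_v/2 = 11/2, [uv,u] = E_v/2 = -17/2, [uv,v] = G_u/2 = 9, [vv,u] = F_v - G_u/2 = 43/4, [vv,v] = G_v/2 = -81/4
Gamma^u_ij = (G*[ij,u] - F*[ij,v])/(EG - F^2), Gamma^v_ij = (E*[ij,v] - F*[ij,u])/(EG - F^2)

Answer: Gamma_uuu = 1144/1041, Gamma_uuv = -1766/1041, Gamma_uvv = 389/1041, Gamma_vuu = 770/1041, Gamma_vuv = -508/1041, Gamma_vvv = -599/1041


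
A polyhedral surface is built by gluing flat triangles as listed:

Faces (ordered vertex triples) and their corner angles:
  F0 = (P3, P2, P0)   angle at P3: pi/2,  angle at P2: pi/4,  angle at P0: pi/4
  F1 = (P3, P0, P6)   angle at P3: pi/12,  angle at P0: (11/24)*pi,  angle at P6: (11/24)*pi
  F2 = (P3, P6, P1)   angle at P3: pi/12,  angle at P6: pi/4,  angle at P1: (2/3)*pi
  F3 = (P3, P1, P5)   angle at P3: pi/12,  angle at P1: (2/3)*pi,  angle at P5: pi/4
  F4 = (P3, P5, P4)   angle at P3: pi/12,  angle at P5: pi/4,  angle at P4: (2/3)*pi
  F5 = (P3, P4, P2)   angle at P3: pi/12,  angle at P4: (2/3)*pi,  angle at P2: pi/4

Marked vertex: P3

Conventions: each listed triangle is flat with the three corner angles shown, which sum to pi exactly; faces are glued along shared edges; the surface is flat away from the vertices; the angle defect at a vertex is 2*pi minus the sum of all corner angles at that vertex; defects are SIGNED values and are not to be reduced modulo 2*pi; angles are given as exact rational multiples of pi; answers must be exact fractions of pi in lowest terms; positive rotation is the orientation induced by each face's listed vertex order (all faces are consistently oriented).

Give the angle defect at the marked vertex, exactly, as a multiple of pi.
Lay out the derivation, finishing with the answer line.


Sum of corner angles at P3: (11/12)*pi
defect = 2*pi - (11/12)*pi

Answer: defect(P3) = (13/12)*pi


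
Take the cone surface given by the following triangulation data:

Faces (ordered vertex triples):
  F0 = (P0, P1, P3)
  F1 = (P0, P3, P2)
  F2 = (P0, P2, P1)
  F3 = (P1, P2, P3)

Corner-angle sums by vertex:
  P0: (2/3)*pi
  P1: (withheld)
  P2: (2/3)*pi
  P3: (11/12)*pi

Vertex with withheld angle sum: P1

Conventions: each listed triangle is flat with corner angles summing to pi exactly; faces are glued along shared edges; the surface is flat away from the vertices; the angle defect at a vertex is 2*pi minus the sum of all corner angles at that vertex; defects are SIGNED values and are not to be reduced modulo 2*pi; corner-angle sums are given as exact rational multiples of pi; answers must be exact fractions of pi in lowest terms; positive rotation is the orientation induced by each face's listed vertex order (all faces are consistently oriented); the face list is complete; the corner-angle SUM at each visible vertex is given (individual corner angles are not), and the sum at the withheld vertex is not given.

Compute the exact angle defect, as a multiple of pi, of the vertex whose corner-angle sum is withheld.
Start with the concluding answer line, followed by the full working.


Answer: defect(P1) = pi/4

V = 4, E = 6, F = 4; chi = V - E + F = 2
Gauss-Bonnet: total defect = 2*pi*chi = 4*pi; visible defects sum to (15/4)*pi


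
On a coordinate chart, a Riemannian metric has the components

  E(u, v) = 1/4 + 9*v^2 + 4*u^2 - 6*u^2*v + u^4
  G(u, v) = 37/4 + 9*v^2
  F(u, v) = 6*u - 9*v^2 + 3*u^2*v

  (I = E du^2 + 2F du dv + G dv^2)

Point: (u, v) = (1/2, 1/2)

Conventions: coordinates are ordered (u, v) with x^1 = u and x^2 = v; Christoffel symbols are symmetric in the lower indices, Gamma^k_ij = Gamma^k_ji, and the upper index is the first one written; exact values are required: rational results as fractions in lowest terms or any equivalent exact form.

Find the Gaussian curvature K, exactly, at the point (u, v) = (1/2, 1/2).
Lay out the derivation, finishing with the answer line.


E = 45/16, F = 9/8, G = 23/2, EG - F^2 = 1989/64 at the point
E_u = 3/2, E_v = 15/2, F_u = 15/2, F_v = -33/4, G_u = 0, G_v = 9
E_vv = 18, F_uv = 3, G_uu = 0
K follows from Brioschi's formula, (det M1 - det M2)/(EG - F^2)^2.
M1 = [[-E_vv/2 + F_uv - G_uu/2, E_u/2, F_u - E_v/2], [F_v - G_u/2, E, F], [G_v/2, F, G]] = [[-6, 3/4, 15/4], [-33/4, 45/16, 9/8], [9/2, 9/8, 23/2]]; det M1 = -6201/32
M2 = [[0, E_v/2, G_u/2], [E_v/2, E, F], [G_u/2, F, G]] = [[0, 15/4, 0], [15/4, 45/16, 9/8], [0, 9/8, 23/2]]; det M2 = -5175/32
det M1 - det M2 = -513/16; K = -513/16 / (1989/64)^2 = -4864/146523

Answer: K = -4864/146523


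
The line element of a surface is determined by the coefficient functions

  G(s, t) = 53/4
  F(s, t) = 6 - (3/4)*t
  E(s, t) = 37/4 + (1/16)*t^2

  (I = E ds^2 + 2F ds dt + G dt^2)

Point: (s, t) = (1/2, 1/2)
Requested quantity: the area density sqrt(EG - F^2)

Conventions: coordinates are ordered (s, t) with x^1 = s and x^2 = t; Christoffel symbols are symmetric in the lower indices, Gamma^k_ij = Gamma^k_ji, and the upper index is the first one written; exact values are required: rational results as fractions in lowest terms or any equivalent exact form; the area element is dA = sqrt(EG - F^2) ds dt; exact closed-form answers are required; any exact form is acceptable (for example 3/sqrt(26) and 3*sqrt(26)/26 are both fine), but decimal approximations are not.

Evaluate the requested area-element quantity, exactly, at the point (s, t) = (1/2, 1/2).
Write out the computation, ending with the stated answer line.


E = 593/64, F = 45/8, G = 53/4; EG - F^2 = 23329/256

Answer: sqrt(EG - F^2) = sqrt(23329)/16


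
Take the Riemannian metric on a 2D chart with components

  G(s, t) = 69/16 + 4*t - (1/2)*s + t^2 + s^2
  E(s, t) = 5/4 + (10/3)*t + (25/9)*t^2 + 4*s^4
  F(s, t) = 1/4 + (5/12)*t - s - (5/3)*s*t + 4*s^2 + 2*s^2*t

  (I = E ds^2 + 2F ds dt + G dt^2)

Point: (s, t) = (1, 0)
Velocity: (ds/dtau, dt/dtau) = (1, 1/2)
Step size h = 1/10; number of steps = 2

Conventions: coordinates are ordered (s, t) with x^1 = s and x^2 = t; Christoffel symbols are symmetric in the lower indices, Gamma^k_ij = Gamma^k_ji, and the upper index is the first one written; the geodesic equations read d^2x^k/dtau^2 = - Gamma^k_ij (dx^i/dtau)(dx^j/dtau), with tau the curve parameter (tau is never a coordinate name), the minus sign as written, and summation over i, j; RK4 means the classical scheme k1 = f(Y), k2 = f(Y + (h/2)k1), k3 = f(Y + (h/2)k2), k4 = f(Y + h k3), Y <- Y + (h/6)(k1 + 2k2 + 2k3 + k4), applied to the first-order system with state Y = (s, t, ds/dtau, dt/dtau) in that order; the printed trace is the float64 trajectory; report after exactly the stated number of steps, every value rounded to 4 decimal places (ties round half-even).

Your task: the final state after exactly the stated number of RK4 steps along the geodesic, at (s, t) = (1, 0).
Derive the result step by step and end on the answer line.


f(Y) = (ds/dtau, dt/dtau, -Gamma^s_ij Y'^i Y'^j, -Gamma^t_ij Y'^i Y'^j) with the Gammas evaluated at the stage position; h = 0.100000; intermediate values shown to 6 dp
step 0: s = 1.0000, t = 0.0000, ds/dtau = 1.0000, dt/dtau = 0.5000
step 1:
  k1: at (s, t) = (1.000000, 0.000000), (ds/dtau, dt/dtau) = (1.000000, 0.500000); Gamma_sss = 1.439603, Gamma_sst = 0.379738, Gamma_stt = -0.442083, Gamma_tss = 0.136026, Gamma_tst = -0.100602, Gamma_ttt = 0.714134; k1 = (1.000000, 0.500000, -1.708820, -0.213957)
  k2: at (s, t) = (1.050000, 0.025000), (ds/dtau, dt/dtau) = (0.914559, 0.489302); Gamma_sss = 1.433018, Gamma_sst = 0.324671, Gamma_stt = -0.394460, Gamma_tss = 0.104756, Gamma_tst = -0.075970, Gamma_ttt = 0.692818; k2 = (0.914559, 0.489302, -1.394740, -0.185500)
  k3: at (s, t) = (1.045728, 0.024465), (ds/dtau, dt/dtau) = (0.930263, 0.490725); Gamma_sss = 1.432156, Gamma_sst = 0.329851, Gamma_stt = -0.397539, Gamma_tss = 0.107933, Gamma_tst = -0.078604, Gamma_ttt = 0.693629; k3 = (0.930263, 0.490725, -1.444796, -0.188672)
  k4: at (s, t) = (1.093026, 0.049073), (ds/dtau, dt/dtau) = (0.855520, 0.481133); Gamma_sss = 1.420276, Gamma_sst = 0.284231, Gamma_stt = -0.355528, Gamma_tss = 0.080526, Gamma_tst = -0.056088, Gamma_ttt = 0.671694; k4 = (0.855520, 0.481133, -1.191210, -0.168254)
  Y <- Y + (h/6)(k1 + 2k2 + 2k3 + k4): s = 1.0924, t = 0.0490, ds/dtau = 0.8570, dt/dtau = 0.4812
step 2:
  k1: at (s, t) = (1.092419, 0.049020), (ds/dtau, dt/dtau) = (0.857015, 0.481157); Gamma_sss = 1.420208, Gamma_sst = 0.284898, Gamma_stt = -0.355933, Gamma_tss = 0.080964, Gamma_tst = -0.056467, Gamma_ttt = 0.671825; k1 = (0.857015, 0.481157, -1.195664, -0.168432)
  k2: at (s, t) = (1.135270, 0.073078), (ds/dtau, dt/dtau) = (0.797232, 0.472736); Gamma_sss = 1.404518, Gamma_sst = 0.249263, Gamma_stt = -0.320426, Gamma_tss = 0.058524, Gamma_tst = -0.037360, Gamma_ttt = 0.650329; k2 = (0.797232, 0.472736, -1.008957, -0.154371)
  k3: at (s, t) = (1.132281, 0.072657), (ds/dtau, dt/dtau) = (0.806567, 0.473439); Gamma_sss = 1.404613, Gamma_sst = 0.252151, Gamma_stt = -0.322361, Gamma_tss = 0.060513, Gamma_tst = -0.039137, Gamma_ttt = 0.651163; k3 = (0.806567, 0.473439, -1.034089, -0.155431)
  k4: at (s, t) = (1.173076, 0.096364), (ds/dtau, dt/dtau) = (0.753606, 0.465614); Gamma_sss = 1.387107, Gamma_sst = 0.222146, Gamma_stt = -0.291154, Gamma_tss = 0.040889, Gamma_tst = -0.021947, Gamma_ttt = 0.630238; k4 = (0.753606, 0.465614, -0.880545, -0.144454)
  Y <- Y + (h/6)(k1 + 2k2 + 2k3 + k4): s = 1.1727, t = 0.0963, ds/dtau = 0.7543, dt/dtau = 0.4656

Answer: s = 1.1727, t = 0.0963, ds/dtau = 0.7543, dt/dtau = 0.4656
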